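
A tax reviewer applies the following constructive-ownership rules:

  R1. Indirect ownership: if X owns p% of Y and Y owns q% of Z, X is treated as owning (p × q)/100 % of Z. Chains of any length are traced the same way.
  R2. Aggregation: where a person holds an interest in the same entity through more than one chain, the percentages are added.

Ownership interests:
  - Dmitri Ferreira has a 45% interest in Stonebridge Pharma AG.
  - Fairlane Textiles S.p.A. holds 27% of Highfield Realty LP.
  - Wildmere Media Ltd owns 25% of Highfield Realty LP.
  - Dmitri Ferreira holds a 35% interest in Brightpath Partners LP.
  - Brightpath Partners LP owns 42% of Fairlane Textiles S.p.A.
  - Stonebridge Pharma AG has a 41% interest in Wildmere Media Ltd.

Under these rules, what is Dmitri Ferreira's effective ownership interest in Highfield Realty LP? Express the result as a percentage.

Chain via Stonebridge Pharma AG → Wildmere Media Ltd (R1): 45% × 41% × 25% = 4.6125% of Highfield Realty LP.
Chain via Brightpath Partners LP → Fairlane Textiles S.p.A. (R1): 35% × 42% × 27% = 3.969% of Highfield Realty LP.
Aggregating (R2): 4.6125% + 3.969% = 8.5815%.

8.5815%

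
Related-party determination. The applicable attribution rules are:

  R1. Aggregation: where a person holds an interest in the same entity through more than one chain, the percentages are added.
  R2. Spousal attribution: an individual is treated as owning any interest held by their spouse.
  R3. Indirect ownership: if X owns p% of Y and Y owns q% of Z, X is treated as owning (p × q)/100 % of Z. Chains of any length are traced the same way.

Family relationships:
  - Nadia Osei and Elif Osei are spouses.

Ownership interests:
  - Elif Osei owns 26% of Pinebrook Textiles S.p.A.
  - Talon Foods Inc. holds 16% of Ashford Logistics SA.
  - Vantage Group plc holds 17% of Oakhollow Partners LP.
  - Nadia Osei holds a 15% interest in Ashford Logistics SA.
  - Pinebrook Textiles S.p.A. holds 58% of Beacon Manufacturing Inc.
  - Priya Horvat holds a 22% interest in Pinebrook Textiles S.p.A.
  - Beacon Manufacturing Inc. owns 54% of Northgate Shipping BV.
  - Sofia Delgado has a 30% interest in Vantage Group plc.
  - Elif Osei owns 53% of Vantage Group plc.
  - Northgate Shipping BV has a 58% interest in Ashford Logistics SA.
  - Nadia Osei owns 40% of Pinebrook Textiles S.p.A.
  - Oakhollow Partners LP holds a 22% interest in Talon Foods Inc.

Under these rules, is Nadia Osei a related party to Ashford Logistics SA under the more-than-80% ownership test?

No

By spousal attribution (R2), Nadia Osei is treated as also owning Elif Osei's interest in Pinebrook Textiles S.p.A, giving 40% + 26% = 66%.
By spousal attribution (R2), Nadia Osei is treated as owning Elif Osei's 53% interest in Vantage Group plc.
Chain via Pinebrook Textiles S.p.A. → Beacon Manufacturing Inc. → Northgate Shipping BV (R3): 66% × 58% × 54% × 58% = 11.989296% of Ashford Logistics SA.
Direct interest in Ashford Logistics SA: 15%.
Chain via Vantage Group plc → Oakhollow Partners LP → Talon Foods Inc. (R3): 53% × 17% × 22% × 16% = 0.317152% of Ashford Logistics SA.
Aggregating (R1): 11.989296% + 15% + 0.317152% = 27.306448%.
27.306448% does not exceed the 80% threshold, so Nadia is not a related party to Ashford Logistics SA.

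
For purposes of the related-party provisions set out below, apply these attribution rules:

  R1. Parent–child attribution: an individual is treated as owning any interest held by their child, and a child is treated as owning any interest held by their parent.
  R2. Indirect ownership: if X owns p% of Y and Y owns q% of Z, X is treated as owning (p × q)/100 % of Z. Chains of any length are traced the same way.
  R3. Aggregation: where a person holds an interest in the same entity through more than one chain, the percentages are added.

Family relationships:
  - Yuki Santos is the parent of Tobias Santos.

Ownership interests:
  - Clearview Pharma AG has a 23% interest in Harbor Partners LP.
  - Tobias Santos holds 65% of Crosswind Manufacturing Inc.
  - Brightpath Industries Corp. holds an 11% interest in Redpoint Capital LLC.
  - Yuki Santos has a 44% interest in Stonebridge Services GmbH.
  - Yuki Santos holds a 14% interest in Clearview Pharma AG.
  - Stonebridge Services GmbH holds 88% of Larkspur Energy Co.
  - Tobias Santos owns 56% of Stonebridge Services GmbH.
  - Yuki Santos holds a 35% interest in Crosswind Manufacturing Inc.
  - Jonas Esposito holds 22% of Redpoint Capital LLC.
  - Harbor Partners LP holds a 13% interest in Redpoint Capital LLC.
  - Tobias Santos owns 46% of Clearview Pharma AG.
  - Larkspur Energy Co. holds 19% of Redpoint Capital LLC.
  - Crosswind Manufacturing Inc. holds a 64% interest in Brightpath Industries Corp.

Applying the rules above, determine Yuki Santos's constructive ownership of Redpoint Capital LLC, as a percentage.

By parent–child attribution (R1), Yuki Santos is treated as also owning Tobias Santos's interest in Stonebridge Services GmbH, giving 44% + 56% = 100%.
By parent–child attribution (R1), Yuki Santos is treated as also owning Tobias Santos's interest in Clearview Pharma AG, giving 14% + 46% = 60%.
By parent–child attribution (R1), Yuki Santos is treated as also owning Tobias Santos's interest in Crosswind Manufacturing Inc, giving 35% + 65% = 100%.
Chain via Stonebridge Services GmbH → Larkspur Energy Co. (R2): 100% × 88% × 19% = 16.72% of Redpoint Capital LLC.
Chain via Clearview Pharma AG → Harbor Partners LP (R2): 60% × 23% × 13% = 1.794% of Redpoint Capital LLC.
Chain via Crosswind Manufacturing Inc. → Brightpath Industries Corp. (R2): 100% × 64% × 11% = 7.04% of Redpoint Capital LLC.
Aggregating (R3): 16.72% + 1.794% + 7.04% = 25.554%.

25.554%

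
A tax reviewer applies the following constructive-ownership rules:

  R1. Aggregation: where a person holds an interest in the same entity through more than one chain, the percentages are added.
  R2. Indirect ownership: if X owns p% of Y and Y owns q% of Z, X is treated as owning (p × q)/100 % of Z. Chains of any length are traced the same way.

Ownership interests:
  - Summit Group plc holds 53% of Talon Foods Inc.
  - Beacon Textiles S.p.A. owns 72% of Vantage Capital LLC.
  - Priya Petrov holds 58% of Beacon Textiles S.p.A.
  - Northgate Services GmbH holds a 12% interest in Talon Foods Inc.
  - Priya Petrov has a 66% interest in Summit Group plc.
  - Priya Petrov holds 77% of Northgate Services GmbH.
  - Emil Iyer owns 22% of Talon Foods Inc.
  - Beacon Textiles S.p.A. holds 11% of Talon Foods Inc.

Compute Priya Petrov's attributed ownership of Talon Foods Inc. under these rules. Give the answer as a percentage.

Chain via Northgate Services GmbH (R2): 77% × 12% = 9.24% of Talon Foods Inc.
Chain via Beacon Textiles S.p.A. (R2): 58% × 11% = 6.38% of Talon Foods Inc.
Chain via Summit Group plc (R2): 66% × 53% = 34.98% of Talon Foods Inc.
Aggregating (R1): 9.24% + 6.38% + 34.98% = 50.6%.

50.6%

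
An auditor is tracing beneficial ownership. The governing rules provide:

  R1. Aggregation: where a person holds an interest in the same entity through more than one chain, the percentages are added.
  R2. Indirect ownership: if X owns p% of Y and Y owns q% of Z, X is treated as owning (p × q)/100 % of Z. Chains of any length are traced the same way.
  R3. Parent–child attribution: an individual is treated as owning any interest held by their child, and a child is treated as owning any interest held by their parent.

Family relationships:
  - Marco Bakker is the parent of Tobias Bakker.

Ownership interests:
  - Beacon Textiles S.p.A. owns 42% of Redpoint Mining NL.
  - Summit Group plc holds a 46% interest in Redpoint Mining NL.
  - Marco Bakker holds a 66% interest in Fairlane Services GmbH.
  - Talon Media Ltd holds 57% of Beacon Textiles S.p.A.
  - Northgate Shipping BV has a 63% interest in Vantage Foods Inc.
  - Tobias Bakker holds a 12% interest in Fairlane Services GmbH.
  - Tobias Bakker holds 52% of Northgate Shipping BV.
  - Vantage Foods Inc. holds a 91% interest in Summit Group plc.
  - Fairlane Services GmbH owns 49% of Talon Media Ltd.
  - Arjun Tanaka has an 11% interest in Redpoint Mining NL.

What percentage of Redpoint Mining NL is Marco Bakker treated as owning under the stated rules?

By parent–child attribution (R3), Marco Bakker is treated as also owning Tobias Bakker's interest in Fairlane Services GmbH, giving 66% + 12% = 78%.
By parent–child attribution (R3), Marco Bakker is treated as owning Tobias Bakker's 52% interest in Northgate Shipping BV.
Chain via Fairlane Services GmbH → Talon Media Ltd → Beacon Textiles S.p.A. (R2): 78% × 49% × 57% × 42% = 9.149868% of Redpoint Mining NL.
Chain via Northgate Shipping BV → Vantage Foods Inc. → Summit Group plc (R2): 52% × 63% × 91% × 46% = 13.713336% of Redpoint Mining NL.
Aggregating (R1): 9.149868% + 13.713336% = 22.863204%.

22.863204%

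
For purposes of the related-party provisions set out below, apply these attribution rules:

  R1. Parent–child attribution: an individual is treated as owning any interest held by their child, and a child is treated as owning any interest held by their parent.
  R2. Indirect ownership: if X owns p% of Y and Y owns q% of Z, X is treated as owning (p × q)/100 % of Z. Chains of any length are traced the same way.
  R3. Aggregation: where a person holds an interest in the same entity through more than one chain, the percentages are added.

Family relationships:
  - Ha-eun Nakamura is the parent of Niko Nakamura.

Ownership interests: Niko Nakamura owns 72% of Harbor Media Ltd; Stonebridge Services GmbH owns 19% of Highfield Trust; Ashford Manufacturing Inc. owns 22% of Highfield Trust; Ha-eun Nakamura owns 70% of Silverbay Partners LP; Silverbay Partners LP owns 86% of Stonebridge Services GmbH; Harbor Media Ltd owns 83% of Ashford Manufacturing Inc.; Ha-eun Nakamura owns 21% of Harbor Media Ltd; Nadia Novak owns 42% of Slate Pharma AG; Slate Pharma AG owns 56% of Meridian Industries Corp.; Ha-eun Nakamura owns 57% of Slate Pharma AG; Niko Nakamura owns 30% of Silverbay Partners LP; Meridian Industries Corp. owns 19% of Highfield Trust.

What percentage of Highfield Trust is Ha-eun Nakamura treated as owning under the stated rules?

By parent–child attribution (R1), Ha-eun Nakamura is treated as also owning Niko Nakamura's interest in Harbor Media Ltd, giving 21% + 72% = 93%.
By parent–child attribution (R1), Ha-eun Nakamura is treated as also owning Niko Nakamura's interest in Silverbay Partners LP, giving 70% + 30% = 100%.
Chain via Harbor Media Ltd → Ashford Manufacturing Inc. (R2): 93% × 83% × 22% = 16.9818% of Highfield Trust.
Chain via Slate Pharma AG → Meridian Industries Corp. (R2): 57% × 56% × 19% = 6.0648% of Highfield Trust.
Chain via Silverbay Partners LP → Stonebridge Services GmbH (R2): 100% × 86% × 19% = 16.34% of Highfield Trust.
Aggregating (R3): 16.9818% + 6.0648% + 16.34% = 39.3866%.

39.3866%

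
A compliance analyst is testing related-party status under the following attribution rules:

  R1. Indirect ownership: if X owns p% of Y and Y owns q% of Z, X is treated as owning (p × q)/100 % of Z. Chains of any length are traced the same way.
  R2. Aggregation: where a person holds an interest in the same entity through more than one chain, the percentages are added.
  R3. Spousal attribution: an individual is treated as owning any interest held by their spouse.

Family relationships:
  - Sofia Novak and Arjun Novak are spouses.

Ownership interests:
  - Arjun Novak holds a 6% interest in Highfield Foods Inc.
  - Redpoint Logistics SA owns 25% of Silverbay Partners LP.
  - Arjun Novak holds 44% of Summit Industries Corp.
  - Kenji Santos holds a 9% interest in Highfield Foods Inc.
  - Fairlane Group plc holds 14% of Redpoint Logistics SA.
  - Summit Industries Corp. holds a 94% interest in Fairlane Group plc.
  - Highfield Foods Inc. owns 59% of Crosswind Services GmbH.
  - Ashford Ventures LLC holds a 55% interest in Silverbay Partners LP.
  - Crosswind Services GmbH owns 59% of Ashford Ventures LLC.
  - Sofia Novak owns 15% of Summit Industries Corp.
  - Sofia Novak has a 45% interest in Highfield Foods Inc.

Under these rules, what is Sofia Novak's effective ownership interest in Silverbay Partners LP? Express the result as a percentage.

By spousal attribution (R3), Sofia Novak is treated as also owning Arjun Novak's interest in Summit Industries Corp, giving 15% + 44% = 59%.
By spousal attribution (R3), Sofia Novak is treated as also owning Arjun Novak's interest in Highfield Foods Inc, giving 45% + 6% = 51%.
Chain via Summit Industries Corp. → Fairlane Group plc → Redpoint Logistics SA (R1): 59% × 94% × 14% × 25% = 1.9411% of Silverbay Partners LP.
Chain via Highfield Foods Inc. → Crosswind Services GmbH → Ashford Ventures LLC (R1): 51% × 59% × 59% × 55% = 9.764205% of Silverbay Partners LP.
Aggregating (R2): 1.9411% + 9.764205% = 11.705305%.

11.705305%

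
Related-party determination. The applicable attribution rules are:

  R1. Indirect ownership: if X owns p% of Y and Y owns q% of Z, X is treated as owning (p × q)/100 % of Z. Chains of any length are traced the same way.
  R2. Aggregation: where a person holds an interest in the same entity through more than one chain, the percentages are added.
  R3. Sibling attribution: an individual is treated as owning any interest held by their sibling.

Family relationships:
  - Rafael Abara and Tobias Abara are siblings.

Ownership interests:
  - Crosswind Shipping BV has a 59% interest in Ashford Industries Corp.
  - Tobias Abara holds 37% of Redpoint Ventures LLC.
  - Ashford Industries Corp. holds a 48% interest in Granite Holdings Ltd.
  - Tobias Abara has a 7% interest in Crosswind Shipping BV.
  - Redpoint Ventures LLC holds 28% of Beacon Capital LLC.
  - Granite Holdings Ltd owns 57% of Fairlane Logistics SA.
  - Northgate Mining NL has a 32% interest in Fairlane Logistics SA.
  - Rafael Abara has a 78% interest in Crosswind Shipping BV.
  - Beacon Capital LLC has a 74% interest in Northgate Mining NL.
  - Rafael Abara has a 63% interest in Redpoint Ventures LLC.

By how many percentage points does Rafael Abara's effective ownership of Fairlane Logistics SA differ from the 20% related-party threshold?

By sibling attribution (R3), Rafael Abara is treated as also owning Tobias Abara's interest in Crosswind Shipping BV, giving 78% + 7% = 85%.
By sibling attribution (R3), Rafael Abara is treated as also owning Tobias Abara's interest in Redpoint Ventures LLC, giving 63% + 37% = 100%.
Chain via Crosswind Shipping BV → Ashford Industries Corp. → Granite Holdings Ltd (R1): 85% × 59% × 48% × 57% = 13.72104% of Fairlane Logistics SA.
Chain via Redpoint Ventures LLC → Beacon Capital LLC → Northgate Mining NL (R1): 100% × 28% × 74% × 32% = 6.6304% of Fairlane Logistics SA.
Aggregating (R2): 13.72104% + 6.6304% = 20.35144%.
20.35144% exceeds the 20% threshold by 0.35144 percentage points.

0.35144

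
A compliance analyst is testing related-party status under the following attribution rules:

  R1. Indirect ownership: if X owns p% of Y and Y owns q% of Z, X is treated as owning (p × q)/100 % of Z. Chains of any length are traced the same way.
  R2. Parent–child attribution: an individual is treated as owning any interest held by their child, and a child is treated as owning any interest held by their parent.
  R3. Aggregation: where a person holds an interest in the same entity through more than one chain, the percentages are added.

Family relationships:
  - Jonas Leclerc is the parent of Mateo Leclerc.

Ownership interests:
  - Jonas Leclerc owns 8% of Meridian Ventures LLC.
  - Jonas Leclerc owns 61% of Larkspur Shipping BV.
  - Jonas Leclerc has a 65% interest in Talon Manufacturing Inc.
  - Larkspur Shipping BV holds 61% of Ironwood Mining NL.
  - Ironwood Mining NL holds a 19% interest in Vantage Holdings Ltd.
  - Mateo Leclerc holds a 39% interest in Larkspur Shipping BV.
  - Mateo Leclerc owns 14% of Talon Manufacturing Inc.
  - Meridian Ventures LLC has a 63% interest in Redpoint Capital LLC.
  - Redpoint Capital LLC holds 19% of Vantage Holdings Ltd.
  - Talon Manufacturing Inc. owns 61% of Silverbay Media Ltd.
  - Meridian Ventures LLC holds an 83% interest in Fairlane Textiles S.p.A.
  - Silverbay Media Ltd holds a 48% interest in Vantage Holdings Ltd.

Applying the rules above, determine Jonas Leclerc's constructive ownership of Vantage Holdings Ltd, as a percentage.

35.6788%

By parent–child attribution (R2), Jonas Leclerc is treated as also owning Mateo Leclerc's interest in Talon Manufacturing Inc, giving 65% + 14% = 79%.
By parent–child attribution (R2), Jonas Leclerc is treated as also owning Mateo Leclerc's interest in Larkspur Shipping BV, giving 61% + 39% = 100%.
Chain via Meridian Ventures LLC → Redpoint Capital LLC (R1): 8% × 63% × 19% = 0.9576% of Vantage Holdings Ltd.
Chain via Talon Manufacturing Inc. → Silverbay Media Ltd (R1): 79% × 61% × 48% = 23.1312% of Vantage Holdings Ltd.
Chain via Larkspur Shipping BV → Ironwood Mining NL (R1): 100% × 61% × 19% = 11.59% of Vantage Holdings Ltd.
Aggregating (R3): 0.9576% + 23.1312% + 11.59% = 35.6788%.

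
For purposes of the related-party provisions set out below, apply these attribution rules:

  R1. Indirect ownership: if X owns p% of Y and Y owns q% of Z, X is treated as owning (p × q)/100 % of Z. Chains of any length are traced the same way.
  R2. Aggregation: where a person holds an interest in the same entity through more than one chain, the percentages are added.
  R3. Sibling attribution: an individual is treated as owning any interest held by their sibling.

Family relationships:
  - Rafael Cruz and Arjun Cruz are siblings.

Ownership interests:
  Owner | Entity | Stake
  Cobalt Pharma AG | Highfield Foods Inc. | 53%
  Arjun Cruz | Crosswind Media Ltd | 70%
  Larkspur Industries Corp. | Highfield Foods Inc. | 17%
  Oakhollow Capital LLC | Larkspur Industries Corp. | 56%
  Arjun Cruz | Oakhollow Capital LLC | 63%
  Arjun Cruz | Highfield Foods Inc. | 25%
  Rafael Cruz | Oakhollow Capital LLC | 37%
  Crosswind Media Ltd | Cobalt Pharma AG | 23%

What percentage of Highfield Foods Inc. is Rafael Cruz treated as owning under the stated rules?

43.053%

By sibling attribution (R3), Rafael Cruz is treated as also owning Arjun Cruz's interest in Oakhollow Capital LLC, giving 37% + 63% = 100%.
By sibling attribution (R3), Rafael Cruz is treated as owning Arjun Cruz's 70% interest in Crosswind Media Ltd.
By sibling attribution (R3), Rafael Cruz is treated as owning Arjun Cruz's 25% interest in Highfield Foods Inc.
Chain via Oakhollow Capital LLC → Larkspur Industries Corp. (R1): 100% × 56% × 17% = 9.52% of Highfield Foods Inc.
Chain via Crosswind Media Ltd → Cobalt Pharma AG (R1): 70% × 23% × 53% = 8.533% of Highfield Foods Inc.
Direct interest in Highfield Foods Inc: 25%.
Aggregating (R2): 9.52% + 8.533% + 25% = 43.053%.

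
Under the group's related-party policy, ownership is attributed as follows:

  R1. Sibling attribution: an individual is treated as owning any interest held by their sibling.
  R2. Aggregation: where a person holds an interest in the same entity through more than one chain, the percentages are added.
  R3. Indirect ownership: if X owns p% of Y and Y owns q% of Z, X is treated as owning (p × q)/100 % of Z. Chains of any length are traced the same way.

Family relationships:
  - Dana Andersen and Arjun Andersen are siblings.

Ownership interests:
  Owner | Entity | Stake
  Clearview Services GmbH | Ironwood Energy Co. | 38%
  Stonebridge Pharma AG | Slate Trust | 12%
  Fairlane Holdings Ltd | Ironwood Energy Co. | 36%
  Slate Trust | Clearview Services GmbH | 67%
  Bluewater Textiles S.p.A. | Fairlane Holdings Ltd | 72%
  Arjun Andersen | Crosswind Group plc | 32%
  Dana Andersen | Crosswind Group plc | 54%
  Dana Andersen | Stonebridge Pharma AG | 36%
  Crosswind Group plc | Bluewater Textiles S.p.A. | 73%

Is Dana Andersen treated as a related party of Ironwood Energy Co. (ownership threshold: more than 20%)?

No

By sibling attribution (R1), Dana Andersen is treated as also owning Arjun Andersen's interest in Crosswind Group plc, giving 54% + 32% = 86%.
Chain via Stonebridge Pharma AG → Slate Trust → Clearview Services GmbH (R3): 36% × 12% × 67% × 38% = 1.099872% of Ironwood Energy Co.
Chain via Crosswind Group plc → Bluewater Textiles S.p.A. → Fairlane Holdings Ltd (R3): 86% × 73% × 72% × 36% = 16.272576% of Ironwood Energy Co.
Aggregating (R2): 1.099872% + 16.272576% = 17.372448%.
17.372448% does not exceed the 20% threshold, so Dana is not a related party to Ironwood Energy Co.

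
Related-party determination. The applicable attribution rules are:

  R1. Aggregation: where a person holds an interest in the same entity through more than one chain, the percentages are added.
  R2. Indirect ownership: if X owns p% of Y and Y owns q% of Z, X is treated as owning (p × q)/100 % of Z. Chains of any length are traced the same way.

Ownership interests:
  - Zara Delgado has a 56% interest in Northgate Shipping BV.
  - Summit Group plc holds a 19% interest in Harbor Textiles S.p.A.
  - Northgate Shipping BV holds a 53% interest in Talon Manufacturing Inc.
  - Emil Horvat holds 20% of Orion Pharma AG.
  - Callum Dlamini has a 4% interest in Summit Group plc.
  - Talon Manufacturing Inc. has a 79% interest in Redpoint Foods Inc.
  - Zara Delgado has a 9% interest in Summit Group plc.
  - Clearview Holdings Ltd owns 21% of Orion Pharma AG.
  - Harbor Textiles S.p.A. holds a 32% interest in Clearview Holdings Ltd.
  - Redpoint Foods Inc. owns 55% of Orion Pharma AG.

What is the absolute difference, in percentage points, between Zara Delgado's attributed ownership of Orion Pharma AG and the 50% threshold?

Chain via Summit Group plc → Harbor Textiles S.p.A. → Clearview Holdings Ltd (R2): 9% × 19% × 32% × 21% = 0.114912% of Orion Pharma AG.
Chain via Northgate Shipping BV → Talon Manufacturing Inc. → Redpoint Foods Inc. (R2): 56% × 53% × 79% × 55% = 12.89596% of Orion Pharma AG.
Aggregating (R1): 0.114912% + 12.89596% = 13.010872%.
13.010872% falls short of the 50% threshold by 36.989128 percentage points.

36.989128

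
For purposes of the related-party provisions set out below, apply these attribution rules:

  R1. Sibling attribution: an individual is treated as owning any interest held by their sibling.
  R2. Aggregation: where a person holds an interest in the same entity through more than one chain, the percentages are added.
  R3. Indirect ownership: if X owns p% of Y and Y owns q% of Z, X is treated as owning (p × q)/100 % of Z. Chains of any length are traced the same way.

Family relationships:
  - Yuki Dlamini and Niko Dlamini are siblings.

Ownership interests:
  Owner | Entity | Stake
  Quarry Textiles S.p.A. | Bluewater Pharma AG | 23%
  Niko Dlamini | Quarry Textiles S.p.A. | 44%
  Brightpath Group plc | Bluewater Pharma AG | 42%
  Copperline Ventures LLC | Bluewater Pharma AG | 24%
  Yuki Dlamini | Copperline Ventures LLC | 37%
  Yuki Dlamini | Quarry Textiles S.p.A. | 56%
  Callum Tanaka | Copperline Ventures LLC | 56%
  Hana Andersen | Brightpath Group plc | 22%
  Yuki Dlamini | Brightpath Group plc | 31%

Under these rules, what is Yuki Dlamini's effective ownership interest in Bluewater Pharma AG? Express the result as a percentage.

44.9%

By sibling attribution (R1), Yuki Dlamini is treated as also owning Niko Dlamini's interest in Quarry Textiles S.p.A, giving 56% + 44% = 100%.
Chain via Brightpath Group plc (R3): 31% × 42% = 13.02% of Bluewater Pharma AG.
Chain via Copperline Ventures LLC (R3): 37% × 24% = 8.88% of Bluewater Pharma AG.
Chain via Quarry Textiles S.p.A. (R3): 100% × 23% = 23% of Bluewater Pharma AG.
Aggregating (R2): 13.02% + 8.88% + 23% = 44.9%.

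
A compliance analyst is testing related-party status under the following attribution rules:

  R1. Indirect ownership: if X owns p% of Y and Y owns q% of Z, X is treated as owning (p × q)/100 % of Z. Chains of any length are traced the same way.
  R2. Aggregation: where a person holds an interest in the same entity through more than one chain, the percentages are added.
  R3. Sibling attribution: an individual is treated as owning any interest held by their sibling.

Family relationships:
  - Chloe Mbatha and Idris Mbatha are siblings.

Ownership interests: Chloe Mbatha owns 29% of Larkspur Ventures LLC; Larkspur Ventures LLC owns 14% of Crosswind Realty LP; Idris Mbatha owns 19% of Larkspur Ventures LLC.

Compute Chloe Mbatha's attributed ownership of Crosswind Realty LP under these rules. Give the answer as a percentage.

By sibling attribution (R3), Chloe Mbatha is treated as also owning Idris Mbatha's interest in Larkspur Ventures LLC, giving 29% + 19% = 48%.
Chain via Larkspur Ventures LLC (R1): 48% × 14% = 6.72% of Crosswind Realty LP.

6.72%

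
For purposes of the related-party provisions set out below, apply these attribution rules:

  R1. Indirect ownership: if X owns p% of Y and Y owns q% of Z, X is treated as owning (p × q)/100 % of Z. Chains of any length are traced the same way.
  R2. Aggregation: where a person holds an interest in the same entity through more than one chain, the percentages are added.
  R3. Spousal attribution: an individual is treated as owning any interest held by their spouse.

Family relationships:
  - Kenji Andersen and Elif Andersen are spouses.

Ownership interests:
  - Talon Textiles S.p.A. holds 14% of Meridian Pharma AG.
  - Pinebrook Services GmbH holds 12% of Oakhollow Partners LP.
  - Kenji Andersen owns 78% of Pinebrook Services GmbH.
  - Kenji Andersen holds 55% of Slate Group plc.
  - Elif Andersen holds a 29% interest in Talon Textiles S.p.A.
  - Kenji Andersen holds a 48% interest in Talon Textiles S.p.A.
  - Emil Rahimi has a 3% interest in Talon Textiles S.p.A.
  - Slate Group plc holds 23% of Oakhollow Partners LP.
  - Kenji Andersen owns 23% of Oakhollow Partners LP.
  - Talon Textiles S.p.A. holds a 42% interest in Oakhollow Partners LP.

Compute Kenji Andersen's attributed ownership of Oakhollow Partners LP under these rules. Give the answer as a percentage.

By spousal attribution (R3), Kenji Andersen is treated as also owning Elif Andersen's interest in Talon Textiles S.p.A, giving 48% + 29% = 77%.
Chain via Talon Textiles S.p.A. (R1): 77% × 42% = 32.34% of Oakhollow Partners LP.
Chain via Slate Group plc (R1): 55% × 23% = 12.65% of Oakhollow Partners LP.
Chain via Pinebrook Services GmbH (R1): 78% × 12% = 9.36% of Oakhollow Partners LP.
Direct interest in Oakhollow Partners LP: 23%.
Aggregating (R2): 32.34% + 12.65% + 9.36% + 23% = 77.35%.

77.35%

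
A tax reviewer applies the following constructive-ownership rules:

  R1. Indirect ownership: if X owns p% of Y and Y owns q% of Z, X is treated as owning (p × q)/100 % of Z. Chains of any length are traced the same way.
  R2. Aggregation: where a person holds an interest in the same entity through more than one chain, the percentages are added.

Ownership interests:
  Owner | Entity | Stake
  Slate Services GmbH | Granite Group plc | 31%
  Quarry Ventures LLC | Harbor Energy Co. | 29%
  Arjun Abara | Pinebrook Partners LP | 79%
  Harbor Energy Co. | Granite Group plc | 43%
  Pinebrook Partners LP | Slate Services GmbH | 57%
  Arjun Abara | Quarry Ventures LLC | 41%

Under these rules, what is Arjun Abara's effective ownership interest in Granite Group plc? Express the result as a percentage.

Chain via Quarry Ventures LLC → Harbor Energy Co. (R1): 41% × 29% × 43% = 5.1127% of Granite Group plc.
Chain via Pinebrook Partners LP → Slate Services GmbH (R1): 79% × 57% × 31% = 13.9593% of Granite Group plc.
Aggregating (R2): 5.1127% + 13.9593% = 19.072%.

19.072%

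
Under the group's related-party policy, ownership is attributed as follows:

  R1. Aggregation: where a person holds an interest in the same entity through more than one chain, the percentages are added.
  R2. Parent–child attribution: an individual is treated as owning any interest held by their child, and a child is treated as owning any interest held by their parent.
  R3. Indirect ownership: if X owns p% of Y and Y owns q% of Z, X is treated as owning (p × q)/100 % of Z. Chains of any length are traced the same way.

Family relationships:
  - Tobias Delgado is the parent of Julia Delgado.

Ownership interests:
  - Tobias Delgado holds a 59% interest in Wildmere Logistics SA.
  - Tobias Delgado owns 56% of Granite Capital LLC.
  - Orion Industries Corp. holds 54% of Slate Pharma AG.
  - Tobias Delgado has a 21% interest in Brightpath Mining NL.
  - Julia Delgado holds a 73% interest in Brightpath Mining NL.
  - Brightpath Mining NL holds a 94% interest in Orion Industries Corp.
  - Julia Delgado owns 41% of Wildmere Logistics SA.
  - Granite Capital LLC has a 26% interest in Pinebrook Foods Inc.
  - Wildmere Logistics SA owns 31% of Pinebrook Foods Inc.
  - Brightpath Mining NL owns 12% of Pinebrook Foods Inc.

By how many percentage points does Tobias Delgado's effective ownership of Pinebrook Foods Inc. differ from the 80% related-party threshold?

By parent–child attribution (R2), Tobias Delgado is treated as also owning Julia Delgado's interest in Brightpath Mining NL, giving 21% + 73% = 94%.
By parent–child attribution (R2), Tobias Delgado is treated as also owning Julia Delgado's interest in Wildmere Logistics SA, giving 59% + 41% = 100%.
Chain via Granite Capital LLC (R3): 56% × 26% = 14.56% of Pinebrook Foods Inc.
Chain via Brightpath Mining NL (R3): 94% × 12% = 11.28% of Pinebrook Foods Inc.
Chain via Wildmere Logistics SA (R3): 100% × 31% = 31% of Pinebrook Foods Inc.
Aggregating (R1): 14.56% + 11.28% + 31% = 56.84%.
56.84% falls short of the 80% threshold by 23.16 percentage points.

23.16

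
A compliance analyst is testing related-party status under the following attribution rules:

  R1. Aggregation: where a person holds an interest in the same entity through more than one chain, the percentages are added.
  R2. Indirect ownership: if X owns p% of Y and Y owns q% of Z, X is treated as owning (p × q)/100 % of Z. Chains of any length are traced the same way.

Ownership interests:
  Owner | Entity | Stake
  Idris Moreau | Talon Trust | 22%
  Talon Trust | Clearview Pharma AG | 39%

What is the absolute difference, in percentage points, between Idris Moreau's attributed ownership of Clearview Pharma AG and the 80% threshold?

71.42

Chain via Talon Trust (R2): 22% × 39% = 8.58% of Clearview Pharma AG.
8.58% falls short of the 80% threshold by 71.42 percentage points.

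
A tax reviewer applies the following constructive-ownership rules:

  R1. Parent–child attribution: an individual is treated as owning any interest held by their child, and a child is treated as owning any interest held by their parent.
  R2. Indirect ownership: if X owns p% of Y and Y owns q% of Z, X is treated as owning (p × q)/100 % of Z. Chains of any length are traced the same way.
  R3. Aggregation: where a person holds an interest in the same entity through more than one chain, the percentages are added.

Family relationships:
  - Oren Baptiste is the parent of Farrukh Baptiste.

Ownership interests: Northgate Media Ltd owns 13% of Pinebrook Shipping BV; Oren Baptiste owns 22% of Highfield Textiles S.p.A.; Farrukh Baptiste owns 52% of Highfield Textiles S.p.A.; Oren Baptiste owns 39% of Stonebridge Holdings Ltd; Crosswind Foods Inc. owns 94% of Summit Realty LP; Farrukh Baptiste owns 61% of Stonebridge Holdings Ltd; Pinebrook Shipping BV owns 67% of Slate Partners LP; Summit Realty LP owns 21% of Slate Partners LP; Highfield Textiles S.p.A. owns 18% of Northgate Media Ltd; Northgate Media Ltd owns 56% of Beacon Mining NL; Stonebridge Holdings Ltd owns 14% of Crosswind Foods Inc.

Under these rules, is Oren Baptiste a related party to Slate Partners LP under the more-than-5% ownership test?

By parent–child attribution (R1), Oren Baptiste is treated as also owning Farrukh Baptiste's interest in Highfield Textiles S.p.A, giving 22% + 52% = 74%.
By parent–child attribution (R1), Oren Baptiste is treated as also owning Farrukh Baptiste's interest in Stonebridge Holdings Ltd, giving 39% + 61% = 100%.
Chain via Highfield Textiles S.p.A. → Northgate Media Ltd → Pinebrook Shipping BV (R2): 74% × 18% × 13% × 67% = 1.160172% of Slate Partners LP.
Chain via Stonebridge Holdings Ltd → Crosswind Foods Inc. → Summit Realty LP (R2): 100% × 14% × 94% × 21% = 2.7636% of Slate Partners LP.
Aggregating (R3): 1.160172% + 2.7636% = 3.923772%.
3.923772% does not exceed the 5% threshold, so Oren is not a related party to Slate Partners LP.

No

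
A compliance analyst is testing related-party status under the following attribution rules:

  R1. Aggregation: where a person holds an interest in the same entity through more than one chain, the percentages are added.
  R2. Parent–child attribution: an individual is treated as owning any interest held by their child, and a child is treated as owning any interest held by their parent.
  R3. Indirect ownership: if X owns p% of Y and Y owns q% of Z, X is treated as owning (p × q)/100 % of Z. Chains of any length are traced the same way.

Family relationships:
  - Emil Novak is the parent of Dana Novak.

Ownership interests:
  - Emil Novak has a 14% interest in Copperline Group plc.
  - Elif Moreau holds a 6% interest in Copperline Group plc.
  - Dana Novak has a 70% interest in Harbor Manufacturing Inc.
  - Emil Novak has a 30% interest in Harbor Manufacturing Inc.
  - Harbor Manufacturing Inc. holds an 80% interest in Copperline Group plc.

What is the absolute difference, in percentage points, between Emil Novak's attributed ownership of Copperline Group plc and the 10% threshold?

By parent–child attribution (R2), Emil Novak is treated as also owning Dana Novak's interest in Harbor Manufacturing Inc, giving 30% + 70% = 100%.
Chain via Harbor Manufacturing Inc. (R3): 100% × 80% = 80% of Copperline Group plc.
Direct interest in Copperline Group plc: 14%.
Aggregating (R1): 80% + 14% = 94%.
94% exceeds the 10% threshold by 84 percentage points.

84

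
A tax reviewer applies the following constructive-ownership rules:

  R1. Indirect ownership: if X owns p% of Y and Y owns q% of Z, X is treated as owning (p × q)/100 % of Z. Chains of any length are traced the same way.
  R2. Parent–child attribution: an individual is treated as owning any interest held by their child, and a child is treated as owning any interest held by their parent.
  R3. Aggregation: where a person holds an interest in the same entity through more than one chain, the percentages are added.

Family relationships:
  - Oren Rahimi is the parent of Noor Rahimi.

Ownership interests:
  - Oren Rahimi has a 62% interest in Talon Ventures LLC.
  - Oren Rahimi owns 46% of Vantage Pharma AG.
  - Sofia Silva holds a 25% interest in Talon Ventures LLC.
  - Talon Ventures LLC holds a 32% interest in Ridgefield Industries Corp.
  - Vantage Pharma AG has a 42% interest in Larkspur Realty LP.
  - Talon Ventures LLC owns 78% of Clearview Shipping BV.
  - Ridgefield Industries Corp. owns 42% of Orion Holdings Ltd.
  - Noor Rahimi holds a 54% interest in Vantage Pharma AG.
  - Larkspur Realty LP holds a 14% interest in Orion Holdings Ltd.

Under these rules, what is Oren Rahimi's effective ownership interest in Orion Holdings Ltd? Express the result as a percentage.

14.2128%

By parent–child attribution (R2), Oren Rahimi is treated as also owning Noor Rahimi's interest in Vantage Pharma AG, giving 46% + 54% = 100%.
Chain via Vantage Pharma AG → Larkspur Realty LP (R1): 100% × 42% × 14% = 5.88% of Orion Holdings Ltd.
Chain via Talon Ventures LLC → Ridgefield Industries Corp. (R1): 62% × 32% × 42% = 8.3328% of Orion Holdings Ltd.
Aggregating (R3): 5.88% + 8.3328% = 14.2128%.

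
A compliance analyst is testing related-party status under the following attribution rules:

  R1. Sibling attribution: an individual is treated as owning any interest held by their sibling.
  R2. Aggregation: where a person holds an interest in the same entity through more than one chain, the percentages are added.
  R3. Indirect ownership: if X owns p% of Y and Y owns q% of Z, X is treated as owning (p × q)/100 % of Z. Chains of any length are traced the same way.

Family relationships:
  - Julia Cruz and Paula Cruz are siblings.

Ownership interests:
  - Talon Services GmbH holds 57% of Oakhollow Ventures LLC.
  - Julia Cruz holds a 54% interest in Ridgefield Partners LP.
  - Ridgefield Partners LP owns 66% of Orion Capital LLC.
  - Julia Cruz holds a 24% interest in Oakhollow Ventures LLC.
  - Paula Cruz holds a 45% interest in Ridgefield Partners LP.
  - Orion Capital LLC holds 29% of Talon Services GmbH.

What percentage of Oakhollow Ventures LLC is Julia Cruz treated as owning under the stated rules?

34.800702%

By sibling attribution (R1), Julia Cruz is treated as also owning Paula Cruz's interest in Ridgefield Partners LP, giving 54% + 45% = 99%.
Chain via Ridgefield Partners LP → Orion Capital LLC → Talon Services GmbH (R3): 99% × 66% × 29% × 57% = 10.800702% of Oakhollow Ventures LLC.
Direct interest in Oakhollow Ventures LLC: 24%.
Aggregating (R2): 10.800702% + 24% = 34.800702%.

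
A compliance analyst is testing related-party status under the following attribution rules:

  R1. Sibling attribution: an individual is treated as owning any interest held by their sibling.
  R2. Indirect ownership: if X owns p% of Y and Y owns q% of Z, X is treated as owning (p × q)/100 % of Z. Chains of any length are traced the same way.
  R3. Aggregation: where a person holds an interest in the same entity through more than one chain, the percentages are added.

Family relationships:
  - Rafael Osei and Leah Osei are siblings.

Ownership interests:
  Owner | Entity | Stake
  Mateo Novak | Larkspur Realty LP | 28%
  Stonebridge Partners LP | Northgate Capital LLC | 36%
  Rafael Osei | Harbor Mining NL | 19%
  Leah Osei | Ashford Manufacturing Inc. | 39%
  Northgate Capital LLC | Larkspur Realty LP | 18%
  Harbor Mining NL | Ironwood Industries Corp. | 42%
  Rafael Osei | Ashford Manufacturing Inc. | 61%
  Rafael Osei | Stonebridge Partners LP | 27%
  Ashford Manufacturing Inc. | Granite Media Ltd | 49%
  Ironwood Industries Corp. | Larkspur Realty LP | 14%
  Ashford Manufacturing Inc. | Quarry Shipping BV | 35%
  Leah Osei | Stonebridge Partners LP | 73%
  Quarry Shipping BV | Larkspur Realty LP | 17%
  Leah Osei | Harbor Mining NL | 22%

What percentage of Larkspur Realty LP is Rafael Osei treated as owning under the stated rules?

14.8408%

By sibling attribution (R1), Rafael Osei is treated as also owning Leah Osei's interest in Ashford Manufacturing Inc, giving 61% + 39% = 100%.
By sibling attribution (R1), Rafael Osei is treated as also owning Leah Osei's interest in Harbor Mining NL, giving 19% + 22% = 41%.
By sibling attribution (R1), Rafael Osei is treated as also owning Leah Osei's interest in Stonebridge Partners LP, giving 27% + 73% = 100%.
Chain via Ashford Manufacturing Inc. → Quarry Shipping BV (R2): 100% × 35% × 17% = 5.95% of Larkspur Realty LP.
Chain via Harbor Mining NL → Ironwood Industries Corp. (R2): 41% × 42% × 14% = 2.4108% of Larkspur Realty LP.
Chain via Stonebridge Partners LP → Northgate Capital LLC (R2): 100% × 36% × 18% = 6.48% of Larkspur Realty LP.
Aggregating (R3): 5.95% + 2.4108% + 6.48% = 14.8408%.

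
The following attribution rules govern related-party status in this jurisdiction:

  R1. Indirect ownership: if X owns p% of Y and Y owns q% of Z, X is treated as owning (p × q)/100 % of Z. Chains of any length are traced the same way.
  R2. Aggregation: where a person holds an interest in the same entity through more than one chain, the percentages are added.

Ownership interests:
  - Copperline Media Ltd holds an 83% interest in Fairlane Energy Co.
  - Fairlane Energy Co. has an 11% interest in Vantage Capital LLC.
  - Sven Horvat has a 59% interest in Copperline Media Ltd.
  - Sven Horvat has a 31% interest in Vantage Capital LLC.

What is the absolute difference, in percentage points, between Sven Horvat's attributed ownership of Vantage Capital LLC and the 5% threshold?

31.3867

Chain via Copperline Media Ltd → Fairlane Energy Co. (R1): 59% × 83% × 11% = 5.3867% of Vantage Capital LLC.
Direct interest in Vantage Capital LLC: 31%.
Aggregating (R2): 5.3867% + 31% = 36.3867%.
36.3867% exceeds the 5% threshold by 31.3867 percentage points.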